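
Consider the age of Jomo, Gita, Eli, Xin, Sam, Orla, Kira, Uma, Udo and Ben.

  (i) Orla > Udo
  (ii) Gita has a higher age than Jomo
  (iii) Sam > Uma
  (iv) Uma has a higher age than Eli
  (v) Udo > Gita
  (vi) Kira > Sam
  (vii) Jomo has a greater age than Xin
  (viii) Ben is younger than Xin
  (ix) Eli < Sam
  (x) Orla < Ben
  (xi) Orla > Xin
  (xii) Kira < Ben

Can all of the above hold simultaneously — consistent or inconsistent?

inconsistent

Chaining the given relations yields Ben < Xin < Jomo < Gita < Udo < Orla, so Ben < Orla. But one relation states Orla < Ben. These cannot both hold.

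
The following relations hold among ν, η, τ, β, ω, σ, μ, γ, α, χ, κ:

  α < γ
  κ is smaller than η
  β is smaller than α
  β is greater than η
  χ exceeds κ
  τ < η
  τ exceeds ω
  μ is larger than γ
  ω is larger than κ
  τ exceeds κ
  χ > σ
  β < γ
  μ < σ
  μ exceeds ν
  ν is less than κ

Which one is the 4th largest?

The consecutive relations fix a unique order: ν < κ < ω < τ < η < β < α < γ < μ < σ < χ.
Counting 4 from the largest end gives γ.

γ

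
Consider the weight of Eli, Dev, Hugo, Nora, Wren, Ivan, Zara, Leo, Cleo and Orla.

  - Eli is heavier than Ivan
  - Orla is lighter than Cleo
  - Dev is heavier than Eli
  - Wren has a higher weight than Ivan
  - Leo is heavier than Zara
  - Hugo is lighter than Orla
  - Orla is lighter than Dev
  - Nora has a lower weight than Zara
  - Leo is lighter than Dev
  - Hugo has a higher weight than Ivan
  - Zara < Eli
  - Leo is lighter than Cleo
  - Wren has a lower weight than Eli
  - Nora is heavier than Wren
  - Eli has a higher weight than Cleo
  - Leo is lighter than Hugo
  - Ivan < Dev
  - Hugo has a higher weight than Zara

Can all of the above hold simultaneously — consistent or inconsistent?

Every relation is compatible with Ivan < Wren < Nora < Zara < Leo < Hugo < Orla < Cleo < Eli < Dev; the set is consistent.

consistent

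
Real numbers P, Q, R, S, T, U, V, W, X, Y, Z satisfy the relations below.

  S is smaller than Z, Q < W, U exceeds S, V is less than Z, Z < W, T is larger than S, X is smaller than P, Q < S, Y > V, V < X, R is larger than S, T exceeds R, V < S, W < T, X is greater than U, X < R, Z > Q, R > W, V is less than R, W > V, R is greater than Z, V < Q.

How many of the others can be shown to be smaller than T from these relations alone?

8

Directly below T: S, W, R.
One step further: V, Q, Z, X (7 so far).
One step further: U (8 so far).
No other element is forced below T by the given relations, so the count is 8.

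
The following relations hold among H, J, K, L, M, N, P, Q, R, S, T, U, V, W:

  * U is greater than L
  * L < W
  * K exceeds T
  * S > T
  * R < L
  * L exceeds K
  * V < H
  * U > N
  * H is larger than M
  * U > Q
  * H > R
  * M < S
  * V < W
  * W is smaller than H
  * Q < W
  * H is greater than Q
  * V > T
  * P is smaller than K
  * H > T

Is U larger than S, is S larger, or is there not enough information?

undetermined

Following every chain through S: below S we get T, M.
U is not reached, and no chain runs the other way from U to S.
So the given relations leave the order of S and U undetermined.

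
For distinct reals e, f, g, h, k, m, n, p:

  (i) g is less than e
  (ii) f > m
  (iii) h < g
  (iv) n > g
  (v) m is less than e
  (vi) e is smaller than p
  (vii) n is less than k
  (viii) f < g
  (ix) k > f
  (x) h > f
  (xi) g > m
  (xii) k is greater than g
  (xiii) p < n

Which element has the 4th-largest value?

Chaining the given pairs: m < f < h < g < e < p < n < k.
The 4th largest is e.

e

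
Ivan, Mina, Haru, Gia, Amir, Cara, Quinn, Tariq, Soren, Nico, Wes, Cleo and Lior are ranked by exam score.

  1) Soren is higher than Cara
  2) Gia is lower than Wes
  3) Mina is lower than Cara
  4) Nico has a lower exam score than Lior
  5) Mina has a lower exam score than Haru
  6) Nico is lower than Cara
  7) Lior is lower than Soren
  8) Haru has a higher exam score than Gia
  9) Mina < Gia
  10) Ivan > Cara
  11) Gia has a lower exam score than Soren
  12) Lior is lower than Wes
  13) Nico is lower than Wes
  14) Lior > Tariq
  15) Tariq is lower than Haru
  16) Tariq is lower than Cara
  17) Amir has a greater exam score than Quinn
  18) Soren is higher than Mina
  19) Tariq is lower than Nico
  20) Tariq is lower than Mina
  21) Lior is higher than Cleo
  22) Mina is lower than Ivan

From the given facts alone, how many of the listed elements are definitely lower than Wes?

6

From Wes the given relations immediately reach Gia, Nico, Lior.
From those, Tariq, Cleo, Mina — 6 in total.
No other element is forced below Wes by the given relations, so the count is 6.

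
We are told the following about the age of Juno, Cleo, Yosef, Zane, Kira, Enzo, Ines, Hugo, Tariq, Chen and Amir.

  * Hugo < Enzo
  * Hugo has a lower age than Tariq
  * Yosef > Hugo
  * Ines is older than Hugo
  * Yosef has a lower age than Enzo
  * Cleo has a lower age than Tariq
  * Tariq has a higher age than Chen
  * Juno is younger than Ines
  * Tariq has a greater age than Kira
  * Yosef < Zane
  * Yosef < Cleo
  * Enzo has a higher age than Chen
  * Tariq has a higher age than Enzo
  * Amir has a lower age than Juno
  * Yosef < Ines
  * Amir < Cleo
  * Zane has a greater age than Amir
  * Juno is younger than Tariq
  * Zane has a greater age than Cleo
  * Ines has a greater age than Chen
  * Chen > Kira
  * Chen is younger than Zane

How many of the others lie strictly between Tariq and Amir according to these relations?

2

The relations place Amir below Tariq. An element lies strictly between them when it is forced above Amir and also forced below Tariq.
Above Amir: {Cleo, Juno, Zane, Ines}. Below Tariq: {Kira, Hugo, Chen, Yosef, Cleo, Juno, Enzo}.
Intersection: {Cleo, Juno} — 2.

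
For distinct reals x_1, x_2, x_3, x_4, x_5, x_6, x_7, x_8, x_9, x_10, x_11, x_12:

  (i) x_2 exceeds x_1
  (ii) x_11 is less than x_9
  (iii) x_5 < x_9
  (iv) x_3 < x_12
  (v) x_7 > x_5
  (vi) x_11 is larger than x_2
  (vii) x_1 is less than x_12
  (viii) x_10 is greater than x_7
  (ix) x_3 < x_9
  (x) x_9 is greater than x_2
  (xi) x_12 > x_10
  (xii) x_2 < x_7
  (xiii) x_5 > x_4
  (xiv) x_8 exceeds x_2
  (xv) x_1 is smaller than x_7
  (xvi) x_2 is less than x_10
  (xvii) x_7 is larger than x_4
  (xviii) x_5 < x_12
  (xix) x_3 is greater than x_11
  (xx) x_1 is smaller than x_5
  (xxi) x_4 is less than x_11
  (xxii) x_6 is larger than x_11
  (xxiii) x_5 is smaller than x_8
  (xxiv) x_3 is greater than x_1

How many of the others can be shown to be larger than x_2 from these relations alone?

The elements the relations force above x_2 are x_11, x_6, x_8, x_3, x_9, x_7, x_10, x_12 — no chain reaches any other.
That is 8.

8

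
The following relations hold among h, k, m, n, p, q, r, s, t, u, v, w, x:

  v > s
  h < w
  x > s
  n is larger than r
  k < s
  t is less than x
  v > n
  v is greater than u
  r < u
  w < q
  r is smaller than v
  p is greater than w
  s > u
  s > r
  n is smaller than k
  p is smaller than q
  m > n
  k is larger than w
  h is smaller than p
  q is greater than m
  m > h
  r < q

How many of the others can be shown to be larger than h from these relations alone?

8

From h the given relations immediately reach w, m, p.
From those, k, q — 5 in total.
From those, s — 6 in total.
From those, v, x — 8 in total.
No other element is forced above h by the given relations, so the count is 8.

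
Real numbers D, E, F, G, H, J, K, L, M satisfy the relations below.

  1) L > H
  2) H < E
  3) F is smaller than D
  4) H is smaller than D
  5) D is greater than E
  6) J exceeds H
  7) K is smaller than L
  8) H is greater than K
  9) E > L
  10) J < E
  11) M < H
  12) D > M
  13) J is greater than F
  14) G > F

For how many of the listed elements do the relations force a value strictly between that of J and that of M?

1

Chaining upward from M reaches: H, L, E, D.
Chaining downward from J reaches: K, F, H.
Strictly between M and J are those in both lists: H — 1 element.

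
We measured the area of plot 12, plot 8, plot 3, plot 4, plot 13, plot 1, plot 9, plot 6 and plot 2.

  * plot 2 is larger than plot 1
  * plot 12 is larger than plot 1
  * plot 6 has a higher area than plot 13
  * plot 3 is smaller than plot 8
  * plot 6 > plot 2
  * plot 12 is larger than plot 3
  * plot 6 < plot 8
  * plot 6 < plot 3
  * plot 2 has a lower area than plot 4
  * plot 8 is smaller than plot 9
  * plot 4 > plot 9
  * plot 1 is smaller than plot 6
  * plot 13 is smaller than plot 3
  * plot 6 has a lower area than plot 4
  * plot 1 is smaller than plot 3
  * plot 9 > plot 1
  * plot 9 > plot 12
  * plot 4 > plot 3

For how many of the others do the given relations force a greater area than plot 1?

7

Directly above plot 1: plot 2, plot 6, plot 3, plot 12, plot 9.
One step further: plot 8, plot 4 (7 so far).
No other element is forced above plot 1 by the given relations, so the count is 7.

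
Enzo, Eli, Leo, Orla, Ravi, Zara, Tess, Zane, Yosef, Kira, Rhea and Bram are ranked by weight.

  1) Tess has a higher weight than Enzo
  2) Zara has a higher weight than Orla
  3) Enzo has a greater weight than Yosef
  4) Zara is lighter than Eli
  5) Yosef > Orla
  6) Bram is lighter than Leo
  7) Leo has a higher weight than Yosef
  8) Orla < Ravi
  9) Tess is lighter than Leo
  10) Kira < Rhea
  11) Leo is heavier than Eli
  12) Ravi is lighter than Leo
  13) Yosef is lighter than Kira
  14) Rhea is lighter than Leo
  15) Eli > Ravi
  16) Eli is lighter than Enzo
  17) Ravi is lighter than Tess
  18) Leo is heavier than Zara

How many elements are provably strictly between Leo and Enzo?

The relations place Enzo below Leo. An element lies strictly between them when it is forced above Enzo and also forced below Leo.
Above Enzo: {Tess}. Below Leo: {Orla, Yosef, Kira, Ravi, Zara, Eli, Rhea, Tess, Bram}.
Intersection: {Tess} — 1.

1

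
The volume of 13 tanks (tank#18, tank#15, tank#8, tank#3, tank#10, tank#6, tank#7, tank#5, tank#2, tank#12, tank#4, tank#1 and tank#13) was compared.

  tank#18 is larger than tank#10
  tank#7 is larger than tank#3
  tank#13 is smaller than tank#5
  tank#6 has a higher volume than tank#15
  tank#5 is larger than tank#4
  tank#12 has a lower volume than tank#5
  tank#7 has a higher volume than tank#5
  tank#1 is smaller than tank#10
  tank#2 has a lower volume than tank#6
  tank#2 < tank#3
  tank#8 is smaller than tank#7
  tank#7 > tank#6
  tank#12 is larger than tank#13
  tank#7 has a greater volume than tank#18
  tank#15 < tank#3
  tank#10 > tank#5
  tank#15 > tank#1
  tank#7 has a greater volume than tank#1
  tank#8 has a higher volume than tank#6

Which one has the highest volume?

tank#7

tank#1 is not greatest since tank#1 < tank#10; tank#4 is not greatest since tank#4 < tank#5; tank#13 is not greatest since tank#13 < tank#5; tank#2 is not greatest since tank#2 < tank#6; tank#15 is not greatest since tank#15 < tank#6; tank#6 is not greatest since tank#6 < tank#8; tank#12 is not greatest since tank#12 < tank#5; tank#5 is not greatest since tank#5 < tank#7; tank#10 is not greatest since tank#10 < tank#18; tank#18 is not greatest since tank#18 < tank#7; tank#8 is not greatest since tank#8 < tank#7; tank#3 is not greatest since tank#3 < tank#7.
Only tank#7 has nothing above it, so tank#7 is the highest volume.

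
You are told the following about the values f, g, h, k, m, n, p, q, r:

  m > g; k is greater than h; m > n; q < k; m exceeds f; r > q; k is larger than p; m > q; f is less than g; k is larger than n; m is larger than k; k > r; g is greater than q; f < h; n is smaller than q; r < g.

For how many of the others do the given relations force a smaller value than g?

From g the given relations immediately reach f, q, r.
From those, n — 4 in total.
Nothing else is reachable below g; 4 in all.

4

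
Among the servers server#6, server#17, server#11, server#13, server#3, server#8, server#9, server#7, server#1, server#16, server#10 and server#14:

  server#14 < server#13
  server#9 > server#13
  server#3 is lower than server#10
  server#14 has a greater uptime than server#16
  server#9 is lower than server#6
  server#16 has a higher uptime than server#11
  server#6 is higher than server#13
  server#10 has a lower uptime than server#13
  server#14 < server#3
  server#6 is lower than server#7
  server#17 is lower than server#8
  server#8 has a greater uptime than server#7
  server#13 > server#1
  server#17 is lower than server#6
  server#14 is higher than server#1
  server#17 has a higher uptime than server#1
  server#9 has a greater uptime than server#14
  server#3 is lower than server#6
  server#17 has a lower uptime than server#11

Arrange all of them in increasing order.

server#1 < server#17 < server#11 < server#16 < server#14 < server#3 < server#10 < server#13 < server#9 < server#6 < server#7 < server#8

The consecutive links are each given: server#1 < server#17; server#17 < server#11; server#11 < server#16; server#16 < server#14; server#14 < server#3; server#3 < server#10; server#10 < server#13; server#13 < server#9; server#9 < server#6; server#6 < server#7; server#7 < server#8.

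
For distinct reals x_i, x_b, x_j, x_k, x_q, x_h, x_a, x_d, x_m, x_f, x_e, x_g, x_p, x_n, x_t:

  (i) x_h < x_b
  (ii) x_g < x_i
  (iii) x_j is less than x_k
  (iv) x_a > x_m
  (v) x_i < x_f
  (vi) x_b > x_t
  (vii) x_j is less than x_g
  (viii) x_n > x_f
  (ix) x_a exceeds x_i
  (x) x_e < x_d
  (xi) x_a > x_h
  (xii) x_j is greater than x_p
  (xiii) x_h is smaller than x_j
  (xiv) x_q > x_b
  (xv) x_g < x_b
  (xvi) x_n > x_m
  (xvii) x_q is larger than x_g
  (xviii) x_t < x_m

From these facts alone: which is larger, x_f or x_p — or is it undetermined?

x_f

x_p < x_j < x_g < x_i < x_f, by transitivity through x_j, x_g, x_i.
So x_f is larger.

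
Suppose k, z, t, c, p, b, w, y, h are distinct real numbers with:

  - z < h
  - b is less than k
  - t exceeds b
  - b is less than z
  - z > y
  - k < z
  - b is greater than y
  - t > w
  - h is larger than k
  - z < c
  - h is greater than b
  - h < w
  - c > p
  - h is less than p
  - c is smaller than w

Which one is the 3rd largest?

The consecutive relations fix a unique order: y < b < k < z < h < p < c < w < t.
Counting 3 from the largest end gives c.

c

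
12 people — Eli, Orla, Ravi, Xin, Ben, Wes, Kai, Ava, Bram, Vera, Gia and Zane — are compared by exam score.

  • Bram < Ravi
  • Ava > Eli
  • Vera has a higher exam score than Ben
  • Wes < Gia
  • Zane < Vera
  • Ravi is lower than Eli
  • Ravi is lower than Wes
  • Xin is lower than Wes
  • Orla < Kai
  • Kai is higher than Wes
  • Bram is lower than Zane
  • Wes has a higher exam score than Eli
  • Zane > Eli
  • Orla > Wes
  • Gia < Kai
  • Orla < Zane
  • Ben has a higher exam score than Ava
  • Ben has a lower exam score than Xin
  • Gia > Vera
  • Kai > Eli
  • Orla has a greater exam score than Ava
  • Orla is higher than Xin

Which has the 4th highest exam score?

The consecutive relations fix a unique order: Bram < Ravi < Eli < Ava < Ben < Xin < Wes < Orla < Zane < Vera < Gia < Kai.
The 4th largest is Zane.

Zane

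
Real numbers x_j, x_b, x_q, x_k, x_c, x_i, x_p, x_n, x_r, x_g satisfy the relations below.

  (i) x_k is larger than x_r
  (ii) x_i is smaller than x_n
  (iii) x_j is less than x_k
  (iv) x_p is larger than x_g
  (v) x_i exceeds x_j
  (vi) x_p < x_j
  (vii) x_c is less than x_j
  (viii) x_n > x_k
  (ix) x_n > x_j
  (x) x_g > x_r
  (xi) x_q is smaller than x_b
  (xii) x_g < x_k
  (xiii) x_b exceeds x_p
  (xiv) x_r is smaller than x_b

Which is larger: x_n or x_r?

x_n

x_r < x_g < x_p < x_j < x_k < x_n, by transitivity through x_g, x_p, x_j, x_k.
So x_r < x_n; x_n is the larger of the two.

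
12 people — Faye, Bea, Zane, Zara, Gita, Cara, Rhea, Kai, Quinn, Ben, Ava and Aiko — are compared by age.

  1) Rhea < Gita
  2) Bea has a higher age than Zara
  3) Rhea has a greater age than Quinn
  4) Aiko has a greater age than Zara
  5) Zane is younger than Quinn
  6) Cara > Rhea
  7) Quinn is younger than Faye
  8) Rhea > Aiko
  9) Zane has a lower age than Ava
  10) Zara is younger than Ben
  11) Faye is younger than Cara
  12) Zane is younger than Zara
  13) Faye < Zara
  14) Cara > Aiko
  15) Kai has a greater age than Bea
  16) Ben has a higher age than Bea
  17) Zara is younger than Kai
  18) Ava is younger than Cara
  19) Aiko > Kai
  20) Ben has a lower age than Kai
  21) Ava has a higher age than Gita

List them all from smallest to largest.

Zane < Quinn < Faye < Zara < Bea < Ben < Kai < Aiko < Rhea < Gita < Ava < Cara

Nothing is placed below Zane, so it is least; from there Zane < Quinn; Quinn < Faye; Faye < Zara; Zara < Bea; Bea < Ben; Ben < Kai; Kai < Aiko; Aiko < Rhea; Rhea < Gita; Gita < Ava; Ava < Cara, each given directly.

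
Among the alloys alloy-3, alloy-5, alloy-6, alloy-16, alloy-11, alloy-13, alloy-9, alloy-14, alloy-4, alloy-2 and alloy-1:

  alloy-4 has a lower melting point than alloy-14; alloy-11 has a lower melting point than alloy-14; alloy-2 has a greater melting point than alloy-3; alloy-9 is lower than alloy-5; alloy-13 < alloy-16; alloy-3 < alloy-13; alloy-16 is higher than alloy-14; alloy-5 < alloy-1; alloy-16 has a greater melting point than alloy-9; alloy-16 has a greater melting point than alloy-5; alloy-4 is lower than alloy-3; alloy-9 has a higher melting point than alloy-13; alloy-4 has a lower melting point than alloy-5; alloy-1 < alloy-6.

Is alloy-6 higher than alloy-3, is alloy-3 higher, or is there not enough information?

The relevant relations are alloy-3 < alloy-13; alloy-13 < alloy-9; alloy-9 < alloy-5; alloy-5 < alloy-1; alloy-1 < alloy-6.
Chaining these gives alloy-3 < alloy-13 < alloy-9 < alloy-5 < alloy-1 < alloy-6.
So alloy-6 is higher.

alloy-6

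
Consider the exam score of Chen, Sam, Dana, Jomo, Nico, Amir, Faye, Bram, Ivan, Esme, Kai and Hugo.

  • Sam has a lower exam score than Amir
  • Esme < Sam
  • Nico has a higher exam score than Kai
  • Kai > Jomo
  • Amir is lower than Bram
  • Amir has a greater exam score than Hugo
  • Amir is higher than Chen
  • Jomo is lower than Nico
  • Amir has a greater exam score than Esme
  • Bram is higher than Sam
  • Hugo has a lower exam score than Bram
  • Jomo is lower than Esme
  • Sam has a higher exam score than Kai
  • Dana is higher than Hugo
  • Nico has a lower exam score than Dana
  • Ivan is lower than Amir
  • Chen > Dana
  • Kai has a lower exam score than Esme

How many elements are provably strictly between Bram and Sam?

Chaining upward from Sam reaches: Amir.
Chaining downward from Bram reaches: Hugo, Jomo, Kai, Esme, Nico, Ivan, Dana, Chen, Amir.
Strictly between Sam and Bram are those in both lists: Amir — 1 element.

1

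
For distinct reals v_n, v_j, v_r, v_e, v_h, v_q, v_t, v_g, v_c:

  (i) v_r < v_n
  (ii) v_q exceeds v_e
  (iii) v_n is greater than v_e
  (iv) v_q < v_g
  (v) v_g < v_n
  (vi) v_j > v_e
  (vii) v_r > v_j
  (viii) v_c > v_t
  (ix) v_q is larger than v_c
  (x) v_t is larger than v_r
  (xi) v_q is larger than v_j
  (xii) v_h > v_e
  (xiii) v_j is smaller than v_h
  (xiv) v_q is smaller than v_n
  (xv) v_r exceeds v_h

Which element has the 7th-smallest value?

Chaining the given pairs: v_e < v_j < v_h < v_r < v_t < v_c < v_q < v_g < v_n.
The 7th smallest is v_q.

v_q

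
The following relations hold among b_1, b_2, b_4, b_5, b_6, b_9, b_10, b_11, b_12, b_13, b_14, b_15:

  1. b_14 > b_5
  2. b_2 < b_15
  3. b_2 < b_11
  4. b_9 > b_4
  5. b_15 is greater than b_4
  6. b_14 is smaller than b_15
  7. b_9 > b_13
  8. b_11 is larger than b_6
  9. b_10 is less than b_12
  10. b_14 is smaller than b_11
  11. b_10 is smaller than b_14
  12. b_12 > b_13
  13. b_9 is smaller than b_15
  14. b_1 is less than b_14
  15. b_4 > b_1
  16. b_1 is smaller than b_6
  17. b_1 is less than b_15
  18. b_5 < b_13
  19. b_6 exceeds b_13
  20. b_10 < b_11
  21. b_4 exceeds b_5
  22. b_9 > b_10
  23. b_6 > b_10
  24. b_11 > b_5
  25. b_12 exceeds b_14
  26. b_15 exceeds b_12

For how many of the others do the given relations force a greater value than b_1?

The elements the relations force above b_1 are b_14, b_12, b_4, b_6, b_11, b_9, b_15 — no chain reaches any other.
That is 7.

7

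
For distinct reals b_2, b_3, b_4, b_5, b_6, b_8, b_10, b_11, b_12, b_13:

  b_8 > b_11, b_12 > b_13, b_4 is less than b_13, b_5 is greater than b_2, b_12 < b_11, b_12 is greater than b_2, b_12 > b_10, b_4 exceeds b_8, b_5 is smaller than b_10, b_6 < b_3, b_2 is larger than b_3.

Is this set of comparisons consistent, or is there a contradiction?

inconsistent

Chaining the given relations yields b_12 < b_11 < b_8 < b_4 < b_13, so b_12 < b_13. But one relation states b_13 < b_12. These cannot both hold.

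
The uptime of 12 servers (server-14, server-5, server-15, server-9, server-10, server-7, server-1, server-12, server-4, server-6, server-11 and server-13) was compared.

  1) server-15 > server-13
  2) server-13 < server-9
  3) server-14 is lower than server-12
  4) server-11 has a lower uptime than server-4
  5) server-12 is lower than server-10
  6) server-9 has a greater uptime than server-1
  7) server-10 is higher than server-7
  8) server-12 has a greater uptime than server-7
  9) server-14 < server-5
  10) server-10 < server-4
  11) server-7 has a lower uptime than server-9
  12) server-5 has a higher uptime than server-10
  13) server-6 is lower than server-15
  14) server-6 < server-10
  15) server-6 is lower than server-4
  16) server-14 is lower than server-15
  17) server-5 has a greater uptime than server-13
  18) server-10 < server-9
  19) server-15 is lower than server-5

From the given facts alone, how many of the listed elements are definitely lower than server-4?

The elements the relations force below server-4 are server-7, server-6, server-14, server-12, server-11, server-10 — no chain reaches any other.
That is 6.

6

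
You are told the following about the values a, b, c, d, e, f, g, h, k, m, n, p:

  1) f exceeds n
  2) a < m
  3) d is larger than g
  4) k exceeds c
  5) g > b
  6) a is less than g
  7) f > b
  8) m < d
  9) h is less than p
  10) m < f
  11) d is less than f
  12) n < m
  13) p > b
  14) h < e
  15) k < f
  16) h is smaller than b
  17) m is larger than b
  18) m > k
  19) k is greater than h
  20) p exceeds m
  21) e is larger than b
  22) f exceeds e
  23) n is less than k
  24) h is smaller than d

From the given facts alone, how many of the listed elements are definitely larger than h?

8

The elements the relations force above h are b, e, k, m, g, p, d, f — no chain reaches any other.
That is 8.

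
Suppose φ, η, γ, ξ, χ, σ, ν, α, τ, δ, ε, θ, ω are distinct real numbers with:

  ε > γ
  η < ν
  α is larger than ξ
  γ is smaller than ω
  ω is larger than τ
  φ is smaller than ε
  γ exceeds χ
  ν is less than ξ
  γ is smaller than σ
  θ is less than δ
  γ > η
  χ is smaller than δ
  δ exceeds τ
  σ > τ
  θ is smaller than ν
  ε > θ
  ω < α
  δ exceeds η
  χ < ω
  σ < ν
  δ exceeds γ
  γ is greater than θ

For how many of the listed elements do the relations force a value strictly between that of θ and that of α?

5

Chaining upward from θ reaches: γ, ω, σ, ν, ξ, ε, δ.
Chaining downward from α reaches: χ, η, γ, τ, ω, σ, ν, ξ.
Strictly between θ and α are those in both lists: γ, ω, σ, ν, ξ — 5 elements.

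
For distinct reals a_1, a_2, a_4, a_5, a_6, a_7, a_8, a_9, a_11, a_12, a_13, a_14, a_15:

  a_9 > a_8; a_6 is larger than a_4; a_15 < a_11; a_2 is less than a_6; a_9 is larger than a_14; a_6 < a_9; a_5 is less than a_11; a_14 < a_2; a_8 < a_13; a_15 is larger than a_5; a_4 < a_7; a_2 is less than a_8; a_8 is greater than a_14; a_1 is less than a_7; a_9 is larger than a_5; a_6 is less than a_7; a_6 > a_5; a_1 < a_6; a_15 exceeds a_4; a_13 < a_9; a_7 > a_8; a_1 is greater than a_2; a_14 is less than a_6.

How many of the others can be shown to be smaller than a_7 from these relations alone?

7

Directly below a_7: a_4, a_1, a_8, a_6.
One step further: a_5, a_14, a_2 (7 so far).
Nothing else is reachable below a_7; 7 in all.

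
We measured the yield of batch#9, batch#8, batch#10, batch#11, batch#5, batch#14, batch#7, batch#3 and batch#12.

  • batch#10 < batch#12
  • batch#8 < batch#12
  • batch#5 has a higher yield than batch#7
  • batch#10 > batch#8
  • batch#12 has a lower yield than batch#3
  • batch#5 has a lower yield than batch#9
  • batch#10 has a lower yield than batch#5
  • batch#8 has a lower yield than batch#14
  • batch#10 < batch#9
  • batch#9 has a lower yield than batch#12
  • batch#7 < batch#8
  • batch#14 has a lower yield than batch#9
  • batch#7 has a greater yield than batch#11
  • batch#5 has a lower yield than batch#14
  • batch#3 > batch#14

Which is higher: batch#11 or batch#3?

batch#3

Chaining the given relations: batch#11 < batch#7 < batch#8 < batch#10 < batch#5 < batch#14 < batch#9 < batch#12 < batch#3.
So batch#11 < batch#3; batch#3 is the higher of the two.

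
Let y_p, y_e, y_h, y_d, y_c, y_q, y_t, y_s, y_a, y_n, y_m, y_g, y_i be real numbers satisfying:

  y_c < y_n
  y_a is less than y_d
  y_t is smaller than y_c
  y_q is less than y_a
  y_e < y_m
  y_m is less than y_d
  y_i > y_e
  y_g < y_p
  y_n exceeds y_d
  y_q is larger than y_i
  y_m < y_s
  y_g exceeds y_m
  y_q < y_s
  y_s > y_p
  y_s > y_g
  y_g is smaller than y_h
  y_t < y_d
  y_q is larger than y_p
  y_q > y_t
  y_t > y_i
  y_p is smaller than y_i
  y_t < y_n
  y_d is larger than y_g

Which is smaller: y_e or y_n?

y_e < y_m and y_m < y_g give y_e < y_g.
Then y_g < y_p extends the chain to y_p.
With y_p < y_i: y_e < y_m < y_g < y_p < y_i.
Then y_i < y_t extends the chain to y_t.
Then y_t < y_q extends the chain to y_q.
Then y_q < y_a extends the chain to y_a.
With y_a < y_d: y_e < y_m < y_g < y_p < y_i < y_t < y_q < y_a < y_d.
Then y_d < y_n extends the chain to y_n.
So y_e < y_n; y_e is the smaller of the two.

y_e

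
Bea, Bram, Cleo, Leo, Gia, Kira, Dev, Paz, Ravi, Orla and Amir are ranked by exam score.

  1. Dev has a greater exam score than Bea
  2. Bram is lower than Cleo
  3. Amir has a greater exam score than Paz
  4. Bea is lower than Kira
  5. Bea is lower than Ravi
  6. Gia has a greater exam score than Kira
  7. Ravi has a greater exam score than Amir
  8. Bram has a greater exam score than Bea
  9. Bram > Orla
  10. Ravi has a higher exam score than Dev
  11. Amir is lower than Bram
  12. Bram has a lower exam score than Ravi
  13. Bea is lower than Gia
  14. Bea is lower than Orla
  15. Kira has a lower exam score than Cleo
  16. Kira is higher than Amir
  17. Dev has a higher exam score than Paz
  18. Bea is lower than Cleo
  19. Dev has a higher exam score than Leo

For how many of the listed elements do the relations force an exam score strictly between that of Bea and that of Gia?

The relations place Bea below Gia. An element lies strictly between them when it is forced above Bea and also forced below Gia.
Above Bea: {Orla, Kira, Dev, Bram, Cleo, Ravi}. Below Gia: {Paz, Amir, Kira}.
Intersection: {Kira} — 1.

1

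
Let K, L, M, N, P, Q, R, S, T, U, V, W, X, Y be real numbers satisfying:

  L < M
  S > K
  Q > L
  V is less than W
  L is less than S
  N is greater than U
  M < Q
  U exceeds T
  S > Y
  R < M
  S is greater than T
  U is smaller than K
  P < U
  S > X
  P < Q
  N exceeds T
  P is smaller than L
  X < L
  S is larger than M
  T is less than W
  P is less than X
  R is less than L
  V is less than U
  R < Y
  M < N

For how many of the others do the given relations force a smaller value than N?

8

The elements the relations force below N are T, P, R, X, V, U, L, M — no chain reaches any other.
That is 8.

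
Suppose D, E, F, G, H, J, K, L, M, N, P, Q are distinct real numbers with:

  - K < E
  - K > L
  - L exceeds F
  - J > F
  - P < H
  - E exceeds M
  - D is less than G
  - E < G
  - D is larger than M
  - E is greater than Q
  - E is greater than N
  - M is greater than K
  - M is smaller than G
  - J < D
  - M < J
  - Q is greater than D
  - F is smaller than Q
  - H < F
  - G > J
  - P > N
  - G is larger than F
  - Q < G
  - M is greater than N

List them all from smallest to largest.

N < P < H < F < L < K < M < J < D < Q < E < G

The consecutive links are each given: N < P; P < H; H < F; F < L; L < K; K < M; M < J; J < D; D < Q; Q < E; E < G.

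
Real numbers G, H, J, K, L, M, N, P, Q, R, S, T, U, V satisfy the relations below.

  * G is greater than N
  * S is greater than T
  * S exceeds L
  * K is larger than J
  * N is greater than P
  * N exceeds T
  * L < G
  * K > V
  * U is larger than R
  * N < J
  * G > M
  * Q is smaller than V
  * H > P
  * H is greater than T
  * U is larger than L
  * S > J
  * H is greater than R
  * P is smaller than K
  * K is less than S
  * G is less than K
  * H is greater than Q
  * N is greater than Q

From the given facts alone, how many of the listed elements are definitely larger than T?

6

From T the given relations immediately reach N, H, S.
From those, J, G — 5 in total.
From those, K — 6 in total.
Nothing else is reachable above T; 6 in all.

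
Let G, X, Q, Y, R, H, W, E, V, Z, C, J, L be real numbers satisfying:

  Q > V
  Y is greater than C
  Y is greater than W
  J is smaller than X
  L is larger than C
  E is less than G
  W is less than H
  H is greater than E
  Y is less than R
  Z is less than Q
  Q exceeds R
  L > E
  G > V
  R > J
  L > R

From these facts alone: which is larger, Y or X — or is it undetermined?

Following every chain through Y: above Y we get R, L, Q; below Y we get W, C.
X is not reached, and no chain runs the other way from X to Y.
So the given relations leave the order of Y and X undetermined.

undetermined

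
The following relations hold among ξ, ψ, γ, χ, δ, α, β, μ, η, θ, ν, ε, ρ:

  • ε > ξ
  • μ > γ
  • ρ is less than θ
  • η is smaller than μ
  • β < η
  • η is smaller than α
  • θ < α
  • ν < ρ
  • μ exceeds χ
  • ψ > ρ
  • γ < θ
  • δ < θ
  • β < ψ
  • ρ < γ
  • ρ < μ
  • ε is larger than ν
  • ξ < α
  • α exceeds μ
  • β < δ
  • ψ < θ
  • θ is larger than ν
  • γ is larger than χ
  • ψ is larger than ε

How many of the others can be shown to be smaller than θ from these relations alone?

Directly below θ: ν, ρ, ψ, γ, δ.
One step further: β, χ, ε (8 so far).
One step further: ξ (9 so far).
No other element is forced below θ by the given relations, so the count is 9.

9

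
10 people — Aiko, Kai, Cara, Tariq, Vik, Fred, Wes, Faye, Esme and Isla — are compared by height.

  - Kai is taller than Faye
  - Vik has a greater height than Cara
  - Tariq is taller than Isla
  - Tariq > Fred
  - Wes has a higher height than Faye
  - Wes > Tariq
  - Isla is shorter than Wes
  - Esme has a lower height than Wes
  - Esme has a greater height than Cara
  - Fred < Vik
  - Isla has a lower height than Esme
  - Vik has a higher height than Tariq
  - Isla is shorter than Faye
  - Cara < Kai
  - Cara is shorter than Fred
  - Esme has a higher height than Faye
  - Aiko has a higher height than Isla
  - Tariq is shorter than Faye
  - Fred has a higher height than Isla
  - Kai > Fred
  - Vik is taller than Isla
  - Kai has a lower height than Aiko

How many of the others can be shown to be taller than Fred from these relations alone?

7

Directly above Fred: Tariq, Kai, Vik.
One step further: Faye, Wes, Aiko (6 so far).
One step further: Esme (7 so far).
Nothing else is reachable above Fred; 7 in all.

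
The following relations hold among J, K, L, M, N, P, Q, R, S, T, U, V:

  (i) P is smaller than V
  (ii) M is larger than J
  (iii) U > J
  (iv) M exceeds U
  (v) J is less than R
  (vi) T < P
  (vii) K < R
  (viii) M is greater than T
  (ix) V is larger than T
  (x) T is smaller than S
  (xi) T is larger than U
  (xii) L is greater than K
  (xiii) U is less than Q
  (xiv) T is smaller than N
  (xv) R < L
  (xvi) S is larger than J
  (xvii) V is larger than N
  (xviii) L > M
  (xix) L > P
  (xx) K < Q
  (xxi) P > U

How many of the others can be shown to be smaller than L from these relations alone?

The elements the relations force below L are J, K, U, T, M, P, R — no chain reaches any other.
That is 7.

7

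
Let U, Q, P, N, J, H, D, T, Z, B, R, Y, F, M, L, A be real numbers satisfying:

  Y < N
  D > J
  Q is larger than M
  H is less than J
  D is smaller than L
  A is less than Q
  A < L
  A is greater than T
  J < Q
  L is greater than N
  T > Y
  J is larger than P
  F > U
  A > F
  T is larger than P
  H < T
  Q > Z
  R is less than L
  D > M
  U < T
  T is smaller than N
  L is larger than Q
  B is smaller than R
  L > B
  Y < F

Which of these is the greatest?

L

H is not greatest since H < T; U is not greatest since U < F; P is not greatest since P < T; J is not greatest since J < D; Y is not greatest since Y < F; Z is not greatest since Z < Q; M is not greatest since M < D; D is not greatest since D < L; T is not greatest since T < N; F is not greatest since F < A; A is not greatest since A < L; N is not greatest since N < L; B is not greatest since B < L; Q is not greatest since Q < L; R is not greatest since R < L.
Only L has nothing above it, so L is the greatest.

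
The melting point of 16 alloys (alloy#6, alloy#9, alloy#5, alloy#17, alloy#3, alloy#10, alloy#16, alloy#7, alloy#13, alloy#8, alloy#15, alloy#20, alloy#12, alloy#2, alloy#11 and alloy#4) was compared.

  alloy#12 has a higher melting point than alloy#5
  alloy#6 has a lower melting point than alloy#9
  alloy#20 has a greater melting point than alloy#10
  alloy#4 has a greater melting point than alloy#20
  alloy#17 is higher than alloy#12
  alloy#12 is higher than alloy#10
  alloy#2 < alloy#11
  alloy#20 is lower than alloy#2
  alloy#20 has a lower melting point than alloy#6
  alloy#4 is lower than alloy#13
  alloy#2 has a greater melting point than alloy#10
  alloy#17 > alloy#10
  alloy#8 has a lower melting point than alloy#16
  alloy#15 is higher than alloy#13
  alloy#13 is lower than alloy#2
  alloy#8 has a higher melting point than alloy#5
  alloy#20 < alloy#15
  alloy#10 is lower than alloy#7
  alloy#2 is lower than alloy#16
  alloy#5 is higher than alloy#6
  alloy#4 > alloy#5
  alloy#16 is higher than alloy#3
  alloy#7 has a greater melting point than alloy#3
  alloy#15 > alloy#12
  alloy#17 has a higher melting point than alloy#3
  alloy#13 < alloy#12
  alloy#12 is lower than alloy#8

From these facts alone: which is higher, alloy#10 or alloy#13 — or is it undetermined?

alloy#13

alloy#10 < alloy#20 and alloy#20 < alloy#6 give alloy#10 < alloy#6.
With alloy#6 < alloy#5: alloy#10 < alloy#20 < alloy#6 < alloy#5.
Then alloy#5 < alloy#4 extends the chain to alloy#4.
Then alloy#4 < alloy#13 extends the chain to alloy#13.
So alloy#13 is higher.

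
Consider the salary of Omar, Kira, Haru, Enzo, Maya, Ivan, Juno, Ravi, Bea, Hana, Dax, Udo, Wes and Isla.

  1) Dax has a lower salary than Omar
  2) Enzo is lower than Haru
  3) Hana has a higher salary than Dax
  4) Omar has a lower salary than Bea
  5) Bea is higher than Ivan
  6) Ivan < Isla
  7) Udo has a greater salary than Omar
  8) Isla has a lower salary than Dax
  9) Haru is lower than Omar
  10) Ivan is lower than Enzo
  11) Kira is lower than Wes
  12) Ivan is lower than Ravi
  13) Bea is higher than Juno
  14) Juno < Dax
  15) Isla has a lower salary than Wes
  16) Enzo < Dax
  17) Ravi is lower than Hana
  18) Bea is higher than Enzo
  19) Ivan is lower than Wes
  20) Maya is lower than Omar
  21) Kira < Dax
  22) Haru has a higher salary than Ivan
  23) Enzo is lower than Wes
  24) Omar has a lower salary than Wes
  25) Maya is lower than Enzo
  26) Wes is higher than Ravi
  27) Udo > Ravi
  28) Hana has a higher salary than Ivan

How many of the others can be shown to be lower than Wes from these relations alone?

10

From Wes the given relations immediately reach Ivan, Isla, Enzo, Ravi, Kira, Omar.
From those, Maya, Haru, Dax — 9 in total.
From those, Juno — 10 in total.
No other element is forced below Wes by the given relations, so the count is 10.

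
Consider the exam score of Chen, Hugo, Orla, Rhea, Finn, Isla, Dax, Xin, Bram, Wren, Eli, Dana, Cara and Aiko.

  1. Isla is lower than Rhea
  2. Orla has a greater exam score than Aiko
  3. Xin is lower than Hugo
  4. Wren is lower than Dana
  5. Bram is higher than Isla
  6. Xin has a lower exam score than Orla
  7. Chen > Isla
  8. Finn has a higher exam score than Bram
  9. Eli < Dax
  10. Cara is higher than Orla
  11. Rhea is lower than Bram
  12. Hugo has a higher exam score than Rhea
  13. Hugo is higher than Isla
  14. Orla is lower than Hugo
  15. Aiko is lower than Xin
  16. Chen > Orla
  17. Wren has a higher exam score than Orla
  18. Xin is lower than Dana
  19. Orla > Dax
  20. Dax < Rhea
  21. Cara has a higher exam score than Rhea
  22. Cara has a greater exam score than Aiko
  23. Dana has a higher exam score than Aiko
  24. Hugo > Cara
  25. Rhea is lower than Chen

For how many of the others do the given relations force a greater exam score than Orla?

The elements the relations force above Orla are Cara, Wren, Hugo, Chen, Dana — no chain reaches any other.
That is 5.

5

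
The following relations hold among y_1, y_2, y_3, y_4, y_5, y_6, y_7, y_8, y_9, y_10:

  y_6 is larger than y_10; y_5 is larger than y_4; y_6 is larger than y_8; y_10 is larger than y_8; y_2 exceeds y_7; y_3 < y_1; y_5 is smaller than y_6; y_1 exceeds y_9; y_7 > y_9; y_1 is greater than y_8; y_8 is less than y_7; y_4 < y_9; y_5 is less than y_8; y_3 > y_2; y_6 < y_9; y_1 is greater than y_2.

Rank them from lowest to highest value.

Each adjacent pair is fixed by a given relation: y_4 < y_5; y_5 < y_8; y_8 < y_10; y_10 < y_6; y_6 < y_9; y_9 < y_7; y_7 < y_2; y_2 < y_3; y_3 < y_1. Chaining them end to end gives the full order.

y_4 < y_5 < y_8 < y_10 < y_6 < y_9 < y_7 < y_2 < y_3 < y_1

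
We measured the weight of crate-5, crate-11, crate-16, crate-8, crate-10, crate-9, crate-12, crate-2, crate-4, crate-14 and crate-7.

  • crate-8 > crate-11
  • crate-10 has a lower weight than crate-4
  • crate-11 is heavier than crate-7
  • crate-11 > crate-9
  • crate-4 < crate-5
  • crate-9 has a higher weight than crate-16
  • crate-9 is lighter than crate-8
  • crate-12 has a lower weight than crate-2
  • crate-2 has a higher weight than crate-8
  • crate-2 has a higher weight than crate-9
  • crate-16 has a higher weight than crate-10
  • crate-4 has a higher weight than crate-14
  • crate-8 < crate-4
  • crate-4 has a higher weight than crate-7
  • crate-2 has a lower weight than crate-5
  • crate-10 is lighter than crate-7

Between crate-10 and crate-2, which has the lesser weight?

Link the given pairs in sequence: crate-10 < crate-16; crate-16 < crate-9; crate-9 < crate-11; crate-11 < crate-8; crate-8 < crate-2.
Together: crate-10 < crate-16 < crate-9 < crate-11 < crate-8 < crate-2.
So crate-10 < crate-2; crate-10 is the lighter of the two.

crate-10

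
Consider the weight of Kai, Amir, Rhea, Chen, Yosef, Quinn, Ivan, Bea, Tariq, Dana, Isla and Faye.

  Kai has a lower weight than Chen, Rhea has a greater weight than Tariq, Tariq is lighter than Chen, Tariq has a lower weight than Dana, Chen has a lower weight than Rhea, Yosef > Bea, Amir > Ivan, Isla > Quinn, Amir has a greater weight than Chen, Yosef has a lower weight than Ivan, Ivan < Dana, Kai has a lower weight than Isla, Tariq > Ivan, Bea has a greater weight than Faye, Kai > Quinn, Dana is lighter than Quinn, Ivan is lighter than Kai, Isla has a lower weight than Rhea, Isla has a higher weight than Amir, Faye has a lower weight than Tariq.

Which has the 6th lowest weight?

Dana

The consecutive relations fix a unique order: Faye < Bea < Yosef < Ivan < Tariq < Dana < Quinn < Kai < Chen < Amir < Isla < Rhea.
The 6th smallest is Dana.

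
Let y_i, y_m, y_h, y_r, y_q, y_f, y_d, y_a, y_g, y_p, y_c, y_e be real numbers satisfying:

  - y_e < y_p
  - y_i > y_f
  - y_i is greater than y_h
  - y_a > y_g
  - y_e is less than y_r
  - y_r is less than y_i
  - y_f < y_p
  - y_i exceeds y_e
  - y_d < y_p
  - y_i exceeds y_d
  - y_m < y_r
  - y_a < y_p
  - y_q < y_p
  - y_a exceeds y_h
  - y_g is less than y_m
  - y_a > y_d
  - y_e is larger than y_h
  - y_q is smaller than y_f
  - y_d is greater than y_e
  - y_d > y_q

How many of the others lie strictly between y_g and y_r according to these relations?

1

The relations place y_g below y_r. An element lies strictly between them when it is forced above y_g and also forced below y_r.
Above y_g: {y_a, y_m, y_p, y_i}. Below y_r: {y_h, y_e, y_m}.
Intersection: {y_m} — 1.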